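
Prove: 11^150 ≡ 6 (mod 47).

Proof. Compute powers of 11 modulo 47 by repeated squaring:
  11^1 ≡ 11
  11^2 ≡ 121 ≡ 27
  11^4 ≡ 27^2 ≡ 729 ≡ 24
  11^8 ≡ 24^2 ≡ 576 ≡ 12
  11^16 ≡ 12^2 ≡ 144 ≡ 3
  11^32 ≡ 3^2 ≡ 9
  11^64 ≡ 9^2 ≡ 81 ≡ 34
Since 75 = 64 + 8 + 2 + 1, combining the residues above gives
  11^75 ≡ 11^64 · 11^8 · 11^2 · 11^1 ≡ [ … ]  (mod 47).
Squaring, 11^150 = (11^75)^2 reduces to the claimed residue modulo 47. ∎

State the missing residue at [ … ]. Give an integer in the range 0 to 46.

10

11^64 · 11^8 · 11^2 · 11^1 ≡ 34 · 12 · 27 · 11 = 121176.
121176 mod 47 = 10, so 11^75 ≡ 10 (mod 47).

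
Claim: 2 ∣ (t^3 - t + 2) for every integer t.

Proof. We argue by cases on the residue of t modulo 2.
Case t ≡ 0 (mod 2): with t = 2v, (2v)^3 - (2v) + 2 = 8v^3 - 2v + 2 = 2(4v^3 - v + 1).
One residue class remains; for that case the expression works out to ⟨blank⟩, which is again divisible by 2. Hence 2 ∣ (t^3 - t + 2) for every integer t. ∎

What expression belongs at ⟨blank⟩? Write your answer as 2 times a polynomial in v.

2(4v^3 + 6v^2 + 2v + 1)

Only t ≡ 1 (mod 2) is unaccounted for. Put t = 2v+1:
(2v+1)^3 - (2v+1) + 2 expands to 8v^3 + 12v^2 + 4v + 2,
and factoring out 2 leaves 2(4v^3 + 6v^2 + 2v + 1).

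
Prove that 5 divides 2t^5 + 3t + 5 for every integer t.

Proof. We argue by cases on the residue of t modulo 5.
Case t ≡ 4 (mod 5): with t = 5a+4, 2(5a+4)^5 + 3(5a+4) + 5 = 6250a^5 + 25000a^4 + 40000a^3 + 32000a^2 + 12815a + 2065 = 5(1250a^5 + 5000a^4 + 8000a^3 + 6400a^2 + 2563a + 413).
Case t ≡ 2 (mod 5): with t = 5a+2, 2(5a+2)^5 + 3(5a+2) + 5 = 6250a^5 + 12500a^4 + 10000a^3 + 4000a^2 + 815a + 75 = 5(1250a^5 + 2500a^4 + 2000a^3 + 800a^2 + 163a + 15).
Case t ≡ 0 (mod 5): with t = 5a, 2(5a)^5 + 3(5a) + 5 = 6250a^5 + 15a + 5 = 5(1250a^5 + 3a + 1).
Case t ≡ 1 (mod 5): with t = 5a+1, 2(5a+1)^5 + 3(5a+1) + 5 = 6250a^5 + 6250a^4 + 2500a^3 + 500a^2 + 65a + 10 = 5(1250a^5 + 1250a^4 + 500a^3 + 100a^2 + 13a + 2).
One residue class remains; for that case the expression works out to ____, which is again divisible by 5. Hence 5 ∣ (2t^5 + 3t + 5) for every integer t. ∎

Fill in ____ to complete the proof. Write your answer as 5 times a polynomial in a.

Only t ≡ 3 (mod 5) is unaccounted for. Put t = 5a+3:
2(5a+3)^5 + 3(5a+3) + 5 expands to 6250a^5 + 18750a^4 + 22500a^3 + 13500a^2 + 4065a + 500,
and factoring out 5 leaves 5(1250a^5 + 3750a^4 + 4500a^3 + 2700a^2 + 813a + 100).

5(1250a^5 + 3750a^4 + 4500a^3 + 2700a^2 + 813a + 100)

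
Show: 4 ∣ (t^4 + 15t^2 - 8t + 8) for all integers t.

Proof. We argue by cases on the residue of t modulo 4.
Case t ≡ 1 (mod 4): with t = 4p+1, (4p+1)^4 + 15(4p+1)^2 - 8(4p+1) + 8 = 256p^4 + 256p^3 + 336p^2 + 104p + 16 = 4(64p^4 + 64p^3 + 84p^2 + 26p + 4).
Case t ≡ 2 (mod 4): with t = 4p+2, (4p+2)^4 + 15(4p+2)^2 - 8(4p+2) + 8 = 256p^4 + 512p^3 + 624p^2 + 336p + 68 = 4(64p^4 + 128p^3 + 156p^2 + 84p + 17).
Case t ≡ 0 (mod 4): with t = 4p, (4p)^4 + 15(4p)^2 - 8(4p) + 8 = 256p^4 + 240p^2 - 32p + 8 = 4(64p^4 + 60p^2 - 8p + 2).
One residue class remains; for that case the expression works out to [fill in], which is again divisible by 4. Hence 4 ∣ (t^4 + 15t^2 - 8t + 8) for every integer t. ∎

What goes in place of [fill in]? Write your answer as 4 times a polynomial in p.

4(64p^4 + 192p^3 + 276p^2 + 190p + 50)

Only t ≡ 3 (mod 4) is unaccounted for. Put t = 4p+3:
(4p+3)^4 + 15(4p+3)^2 - 8(4p+3) + 8 expands to 256p^4 + 768p^3 + 1104p^2 + 760p + 200,
and factoring out 4 leaves 4(64p^4 + 192p^3 + 276p^2 + 190p + 50).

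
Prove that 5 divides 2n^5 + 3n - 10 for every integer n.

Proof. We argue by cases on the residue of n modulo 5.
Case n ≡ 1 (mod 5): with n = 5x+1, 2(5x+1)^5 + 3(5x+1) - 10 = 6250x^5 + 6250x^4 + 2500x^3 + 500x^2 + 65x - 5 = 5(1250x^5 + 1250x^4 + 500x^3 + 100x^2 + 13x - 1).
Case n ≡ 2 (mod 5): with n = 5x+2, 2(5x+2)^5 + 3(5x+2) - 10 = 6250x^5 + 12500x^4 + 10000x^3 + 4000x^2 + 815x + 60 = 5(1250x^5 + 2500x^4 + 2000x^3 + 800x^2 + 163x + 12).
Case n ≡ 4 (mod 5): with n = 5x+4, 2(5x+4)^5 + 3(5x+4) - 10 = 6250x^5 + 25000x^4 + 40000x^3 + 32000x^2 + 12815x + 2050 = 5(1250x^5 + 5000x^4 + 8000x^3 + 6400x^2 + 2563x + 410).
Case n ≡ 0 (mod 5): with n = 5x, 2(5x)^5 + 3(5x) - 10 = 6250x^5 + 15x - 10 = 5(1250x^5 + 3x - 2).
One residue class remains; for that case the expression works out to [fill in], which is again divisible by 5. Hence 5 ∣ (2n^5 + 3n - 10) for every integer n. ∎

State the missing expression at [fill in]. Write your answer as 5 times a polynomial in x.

Only n ≡ 3 (mod 5) is unaccounted for. Put n = 5x+3:
2(5x+3)^5 + 3(5x+3) - 10 expands to 6250x^5 + 18750x^4 + 22500x^3 + 13500x^2 + 4065x + 485,
and factoring out 5 leaves 5(1250x^5 + 3750x^4 + 4500x^3 + 2700x^2 + 813x + 97).

5(1250x^5 + 3750x^4 + 4500x^3 + 2700x^2 + 813x + 97)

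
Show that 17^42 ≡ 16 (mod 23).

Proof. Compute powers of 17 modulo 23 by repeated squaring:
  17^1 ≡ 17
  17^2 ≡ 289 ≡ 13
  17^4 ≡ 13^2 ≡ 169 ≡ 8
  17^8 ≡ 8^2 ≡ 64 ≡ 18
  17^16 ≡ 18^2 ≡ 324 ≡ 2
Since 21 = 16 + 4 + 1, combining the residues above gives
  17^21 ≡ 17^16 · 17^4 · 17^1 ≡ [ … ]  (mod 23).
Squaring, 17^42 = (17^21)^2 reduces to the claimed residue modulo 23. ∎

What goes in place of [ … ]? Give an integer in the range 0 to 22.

17^16 · 17^4 · 17^1 ≡ 2 · 8 · 17 = 272.
272 mod 23 = 19, so 17^21 ≡ 19 (mod 23).

19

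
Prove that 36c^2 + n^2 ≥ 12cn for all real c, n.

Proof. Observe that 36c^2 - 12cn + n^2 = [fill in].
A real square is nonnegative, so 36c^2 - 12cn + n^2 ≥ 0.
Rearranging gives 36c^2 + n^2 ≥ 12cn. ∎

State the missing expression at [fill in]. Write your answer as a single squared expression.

(6c - n)^2

36c^2 - 12cn + n^2 is a perfect-square trinomial: the outer terms are (6c)^2 and (n)^2, and the cross term is -2·6c·n.
So 36c^2 - 12cn + n^2 = (6c - n)^2 ≥ 0.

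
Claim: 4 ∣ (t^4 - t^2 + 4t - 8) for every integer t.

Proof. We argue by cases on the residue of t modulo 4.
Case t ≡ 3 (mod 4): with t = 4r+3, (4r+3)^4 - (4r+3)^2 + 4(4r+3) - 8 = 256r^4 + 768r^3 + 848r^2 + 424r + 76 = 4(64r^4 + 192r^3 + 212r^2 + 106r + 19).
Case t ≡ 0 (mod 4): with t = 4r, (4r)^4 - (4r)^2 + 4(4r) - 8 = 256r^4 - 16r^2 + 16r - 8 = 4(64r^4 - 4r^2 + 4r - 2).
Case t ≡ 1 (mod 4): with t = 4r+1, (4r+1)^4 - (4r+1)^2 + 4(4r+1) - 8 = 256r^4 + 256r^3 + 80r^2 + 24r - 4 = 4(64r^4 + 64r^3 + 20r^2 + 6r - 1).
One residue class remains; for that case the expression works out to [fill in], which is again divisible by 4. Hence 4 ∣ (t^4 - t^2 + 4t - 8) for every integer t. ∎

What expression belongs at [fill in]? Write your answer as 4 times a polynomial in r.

The residues treated are {3, 0, 1}, so the missing case is t ≡ 2 (mod 4); write t = 4r+2.
Then (4r+2)^4 - (4r+2)^2 + 4(4r+2) - 8 = 256r^4 + 512r^3 + 368r^2 + 128r + 12 = 4(64r^4 + 128r^3 + 92r^2 + 32r + 3).

4(64r^4 + 128r^3 + 92r^2 + 32r + 3)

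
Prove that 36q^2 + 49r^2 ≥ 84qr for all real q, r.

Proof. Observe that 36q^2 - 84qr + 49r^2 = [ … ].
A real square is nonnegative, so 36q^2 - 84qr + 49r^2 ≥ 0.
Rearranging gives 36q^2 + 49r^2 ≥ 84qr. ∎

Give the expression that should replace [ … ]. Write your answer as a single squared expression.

(6q - 7r)^2

36q^2 - 84qr + 49r^2 is a perfect-square trinomial: the outer terms are (6q)^2 and (7r)^2, and the cross term is -2·6q·7r.
So 36q^2 - 84qr + 49r^2 = (6q - 7r)^2 ≥ 0.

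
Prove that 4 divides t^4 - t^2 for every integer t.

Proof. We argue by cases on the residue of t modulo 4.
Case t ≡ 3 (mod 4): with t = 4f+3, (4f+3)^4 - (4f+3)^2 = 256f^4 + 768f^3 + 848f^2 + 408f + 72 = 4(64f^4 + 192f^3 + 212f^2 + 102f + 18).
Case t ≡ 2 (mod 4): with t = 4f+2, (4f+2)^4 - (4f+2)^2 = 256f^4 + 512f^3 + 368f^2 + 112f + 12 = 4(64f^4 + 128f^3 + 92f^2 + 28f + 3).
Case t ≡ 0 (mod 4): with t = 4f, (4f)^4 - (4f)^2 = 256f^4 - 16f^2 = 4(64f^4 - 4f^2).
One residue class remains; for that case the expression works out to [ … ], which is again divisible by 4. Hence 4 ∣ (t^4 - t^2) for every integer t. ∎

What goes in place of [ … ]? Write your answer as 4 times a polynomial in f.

The residues treated are {3, 2, 0}, so the missing case is t ≡ 1 (mod 4); write t = 4f+1.
Then (4f+1)^4 - (4f+1)^2 = 256f^4 + 256f^3 + 80f^2 + 8f = 4(64f^4 + 64f^3 + 20f^2 + 2f).

4(64f^4 + 64f^3 + 20f^2 + 2f)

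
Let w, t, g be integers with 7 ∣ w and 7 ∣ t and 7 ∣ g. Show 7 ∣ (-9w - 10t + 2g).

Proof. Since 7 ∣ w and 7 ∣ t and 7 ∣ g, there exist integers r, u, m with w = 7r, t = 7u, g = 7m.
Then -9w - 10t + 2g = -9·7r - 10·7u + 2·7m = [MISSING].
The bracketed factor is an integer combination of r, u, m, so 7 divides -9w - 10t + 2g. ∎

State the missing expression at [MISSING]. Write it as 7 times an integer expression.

7(2m - 9r - 10u)

Pull the common 7 out of every term: -9·7r - 10·7u + 2·7m = 7(2m - 9r - 10u).
2m - 9r - 10u is an integer, which exhibits the divisibility.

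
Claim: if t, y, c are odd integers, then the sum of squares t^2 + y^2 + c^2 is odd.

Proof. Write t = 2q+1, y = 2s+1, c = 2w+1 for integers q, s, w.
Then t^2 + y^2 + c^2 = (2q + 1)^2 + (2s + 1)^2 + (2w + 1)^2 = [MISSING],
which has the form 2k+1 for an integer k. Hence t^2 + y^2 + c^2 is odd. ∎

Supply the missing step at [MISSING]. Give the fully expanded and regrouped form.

2(2q^2 + 2q + 2s^2 + 2s + 2w^2 + 2w + 1) + 1

(2q + 1)^2 + (2s + 1)^2 + (2w + 1)^2 = 4q^2 + 4q + 4s^2 + 4s + 4w^2 + 4w + 3
= 2(2q^2 + 2q + 2s^2 + 2s + 2w^2 + 2w + 1) + 1.
Since 2q^2 + 2q + 2s^2 + 2s + 2w^2 + 2w + 1 is an integer, the sum of squares is of the form 2k+1 for an integer k.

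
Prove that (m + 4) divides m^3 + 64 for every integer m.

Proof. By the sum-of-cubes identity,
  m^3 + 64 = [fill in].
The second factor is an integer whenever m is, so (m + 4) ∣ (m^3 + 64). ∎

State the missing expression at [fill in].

Polynomial division of m^3 + 64 by m + 4 leaves remainder 0 and quotient m^2 - 4m + 16.
Hence m^3 + 64 = (m + 4)(m^2 - 4m + 16).

(m + 4)(m^2 - 4m + 16)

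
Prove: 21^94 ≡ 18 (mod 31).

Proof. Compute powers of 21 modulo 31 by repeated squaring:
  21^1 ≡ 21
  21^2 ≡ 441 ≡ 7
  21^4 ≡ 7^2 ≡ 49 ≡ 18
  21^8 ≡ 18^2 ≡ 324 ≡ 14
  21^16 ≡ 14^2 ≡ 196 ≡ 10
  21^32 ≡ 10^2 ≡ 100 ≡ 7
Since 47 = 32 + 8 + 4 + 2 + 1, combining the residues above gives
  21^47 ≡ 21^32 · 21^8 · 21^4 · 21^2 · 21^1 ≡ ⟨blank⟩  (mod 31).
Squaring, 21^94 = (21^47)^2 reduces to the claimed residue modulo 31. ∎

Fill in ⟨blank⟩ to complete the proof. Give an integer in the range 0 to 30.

21^32 · 21^8 · 21^4 · 21^2 · 21^1 ≡ 7 · 14 · 18 · 7 · 21 = 259308.
259308 mod 31 = 24, so 21^47 ≡ 24 (mod 31).

24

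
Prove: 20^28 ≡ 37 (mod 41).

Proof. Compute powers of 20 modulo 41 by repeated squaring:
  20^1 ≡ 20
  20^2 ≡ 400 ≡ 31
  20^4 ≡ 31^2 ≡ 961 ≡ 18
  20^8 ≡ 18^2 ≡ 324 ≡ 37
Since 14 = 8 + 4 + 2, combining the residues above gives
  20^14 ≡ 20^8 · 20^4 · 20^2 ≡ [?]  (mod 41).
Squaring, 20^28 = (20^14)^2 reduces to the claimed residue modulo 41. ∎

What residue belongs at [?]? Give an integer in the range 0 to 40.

20^8 · 20^4 · 20^2 ≡ 37 · 18 · 31 = 20646.
20646 mod 41 = 23, so 20^14 ≡ 23 (mod 41).

23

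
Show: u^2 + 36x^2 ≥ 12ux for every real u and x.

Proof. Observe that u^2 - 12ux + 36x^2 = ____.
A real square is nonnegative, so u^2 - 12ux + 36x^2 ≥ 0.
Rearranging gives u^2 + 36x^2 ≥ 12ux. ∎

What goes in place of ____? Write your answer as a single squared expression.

u^2 - 12ux + 36x^2 is a perfect-square trinomial: the outer terms are (u)^2 and (6x)^2, and the cross term is -2·u·6x.
So u^2 - 12ux + 36x^2 = (u - 6x)^2 ≥ 0.

(u - 6x)^2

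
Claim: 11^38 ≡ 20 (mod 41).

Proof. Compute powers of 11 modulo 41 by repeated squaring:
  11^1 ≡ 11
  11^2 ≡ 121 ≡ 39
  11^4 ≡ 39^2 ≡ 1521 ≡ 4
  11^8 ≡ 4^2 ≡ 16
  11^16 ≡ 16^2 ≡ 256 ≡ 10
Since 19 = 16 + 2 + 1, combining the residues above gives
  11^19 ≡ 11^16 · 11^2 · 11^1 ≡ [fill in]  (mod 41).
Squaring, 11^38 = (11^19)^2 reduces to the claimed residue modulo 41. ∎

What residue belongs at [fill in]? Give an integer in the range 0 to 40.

26

Multiply the listed residues: 10 · 39 · 11 = 390 → 4290.
Reducing modulo 41: 4290 = 104·41 + 26, so 11^19 ≡ 26.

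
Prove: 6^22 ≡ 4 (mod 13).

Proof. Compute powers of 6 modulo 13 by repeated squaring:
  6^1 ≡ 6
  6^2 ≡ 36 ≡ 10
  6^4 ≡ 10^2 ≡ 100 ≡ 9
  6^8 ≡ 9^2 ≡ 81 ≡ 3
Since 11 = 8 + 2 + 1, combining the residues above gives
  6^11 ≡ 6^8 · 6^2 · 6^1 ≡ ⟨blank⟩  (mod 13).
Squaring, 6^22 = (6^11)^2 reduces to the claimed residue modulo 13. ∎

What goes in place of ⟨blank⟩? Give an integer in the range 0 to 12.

11

6^8 · 6^2 · 6^1 ≡ 3 · 10 · 6 = 180.
180 mod 13 = 11, so 6^11 ≡ 11 (mod 13).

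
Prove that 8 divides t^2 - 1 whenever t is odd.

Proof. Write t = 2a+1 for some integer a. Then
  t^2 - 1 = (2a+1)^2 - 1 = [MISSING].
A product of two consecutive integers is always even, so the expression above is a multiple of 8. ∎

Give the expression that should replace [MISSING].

4a(a + 1)

(2a+1)^2 - 1 = 4a^2 + 4a + 1 - 1 = 4a^2 + 4a = 4a(a+1).
Since a and a+1 are consecutive, a(a+1) is even, and 4·(even) is a multiple of 8.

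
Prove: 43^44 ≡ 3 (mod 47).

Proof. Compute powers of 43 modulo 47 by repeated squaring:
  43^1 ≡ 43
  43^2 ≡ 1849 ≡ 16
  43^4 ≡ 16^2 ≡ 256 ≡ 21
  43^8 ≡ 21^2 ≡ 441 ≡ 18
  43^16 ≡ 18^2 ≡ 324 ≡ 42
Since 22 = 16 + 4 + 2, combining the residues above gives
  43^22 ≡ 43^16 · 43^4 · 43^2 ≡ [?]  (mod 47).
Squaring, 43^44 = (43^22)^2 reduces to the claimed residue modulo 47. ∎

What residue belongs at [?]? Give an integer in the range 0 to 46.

12

43^16 · 43^4 · 43^2 ≡ 42 · 21 · 16 = 14112.
14112 mod 47 = 12, so 43^22 ≡ 12 (mod 47).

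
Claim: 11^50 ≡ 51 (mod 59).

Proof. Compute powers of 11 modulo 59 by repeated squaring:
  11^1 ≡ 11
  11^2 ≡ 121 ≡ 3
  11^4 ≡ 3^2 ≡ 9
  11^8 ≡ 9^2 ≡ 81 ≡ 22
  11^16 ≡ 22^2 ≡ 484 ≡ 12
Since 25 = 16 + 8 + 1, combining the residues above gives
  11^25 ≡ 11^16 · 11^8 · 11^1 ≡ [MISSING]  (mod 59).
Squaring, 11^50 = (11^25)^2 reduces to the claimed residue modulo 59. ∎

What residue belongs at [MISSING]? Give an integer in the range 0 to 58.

13

Multiply the listed residues: 12 · 22 · 11 = 264 → 2904.
Reducing modulo 59: 2904 = 49·59 + 13, so 11^25 ≡ 13.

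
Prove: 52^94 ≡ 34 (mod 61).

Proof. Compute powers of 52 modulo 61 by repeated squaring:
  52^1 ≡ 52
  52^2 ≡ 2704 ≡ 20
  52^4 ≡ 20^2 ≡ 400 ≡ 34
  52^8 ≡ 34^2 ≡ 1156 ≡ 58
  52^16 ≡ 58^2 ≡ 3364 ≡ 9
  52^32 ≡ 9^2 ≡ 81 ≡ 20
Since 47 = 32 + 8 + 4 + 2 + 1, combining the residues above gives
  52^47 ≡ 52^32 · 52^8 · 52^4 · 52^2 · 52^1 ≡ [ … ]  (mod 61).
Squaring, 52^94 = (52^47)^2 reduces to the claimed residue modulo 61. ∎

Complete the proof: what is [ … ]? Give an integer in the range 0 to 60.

41

Multiply the listed residues: 20 · 58 · 34 · 20 · 52 = 1160 → 39440 → 788800 → 41017600.
Reducing modulo 61: 41017600 = 672419·61 + 41, so 52^47 ≡ 41.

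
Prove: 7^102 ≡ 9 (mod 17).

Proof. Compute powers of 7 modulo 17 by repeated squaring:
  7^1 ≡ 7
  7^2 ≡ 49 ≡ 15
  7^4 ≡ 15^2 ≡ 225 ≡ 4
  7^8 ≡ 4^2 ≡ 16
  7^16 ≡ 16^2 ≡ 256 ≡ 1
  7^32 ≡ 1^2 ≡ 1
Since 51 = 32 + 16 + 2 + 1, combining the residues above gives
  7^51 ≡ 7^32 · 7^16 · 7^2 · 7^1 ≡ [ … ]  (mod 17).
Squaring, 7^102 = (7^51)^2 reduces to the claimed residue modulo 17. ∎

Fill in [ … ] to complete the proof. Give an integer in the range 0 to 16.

3

Multiply the listed residues: 1 · 1 · 15 · 7 = 1 → 15 → 105.
Reducing modulo 17: 105 = 6·17 + 3, so 7^51 ≡ 3.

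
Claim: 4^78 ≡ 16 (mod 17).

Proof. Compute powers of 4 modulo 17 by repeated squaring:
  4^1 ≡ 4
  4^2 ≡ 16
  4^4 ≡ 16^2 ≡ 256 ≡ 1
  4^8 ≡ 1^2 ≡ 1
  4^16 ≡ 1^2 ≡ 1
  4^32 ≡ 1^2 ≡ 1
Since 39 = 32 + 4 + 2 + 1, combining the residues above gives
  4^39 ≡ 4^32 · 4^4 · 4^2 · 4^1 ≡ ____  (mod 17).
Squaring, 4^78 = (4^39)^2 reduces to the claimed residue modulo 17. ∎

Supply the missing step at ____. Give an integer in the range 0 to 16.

13

Multiply the listed residues: 1 · 1 · 16 · 4 = 1 → 16 → 64.
Reducing modulo 17: 64 = 3·17 + 13, so 4^39 ≡ 13.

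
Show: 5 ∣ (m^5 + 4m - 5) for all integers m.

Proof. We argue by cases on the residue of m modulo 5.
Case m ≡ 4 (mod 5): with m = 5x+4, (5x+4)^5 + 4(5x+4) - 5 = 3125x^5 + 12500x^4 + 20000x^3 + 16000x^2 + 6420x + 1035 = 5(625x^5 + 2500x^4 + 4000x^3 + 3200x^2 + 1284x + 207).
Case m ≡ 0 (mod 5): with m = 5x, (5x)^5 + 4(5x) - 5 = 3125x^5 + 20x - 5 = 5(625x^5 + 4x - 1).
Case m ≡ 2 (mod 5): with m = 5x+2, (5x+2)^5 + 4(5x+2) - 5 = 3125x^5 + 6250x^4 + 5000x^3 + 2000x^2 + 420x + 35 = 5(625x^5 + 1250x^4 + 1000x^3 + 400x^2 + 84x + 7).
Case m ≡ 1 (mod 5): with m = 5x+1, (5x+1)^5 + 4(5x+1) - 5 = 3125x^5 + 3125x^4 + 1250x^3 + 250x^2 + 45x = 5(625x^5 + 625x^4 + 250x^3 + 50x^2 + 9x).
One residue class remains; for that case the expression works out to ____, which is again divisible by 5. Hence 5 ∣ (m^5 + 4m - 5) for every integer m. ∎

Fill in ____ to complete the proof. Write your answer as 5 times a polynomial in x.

Only m ≡ 3 (mod 5) is unaccounted for. Put m = 5x+3:
(5x+3)^5 + 4(5x+3) - 5 expands to 3125x^5 + 9375x^4 + 11250x^3 + 6750x^2 + 2045x + 250,
and factoring out 5 leaves 5(625x^5 + 1875x^4 + 2250x^3 + 1350x^2 + 409x + 50).

5(625x^5 + 1875x^4 + 2250x^3 + 1350x^2 + 409x + 50)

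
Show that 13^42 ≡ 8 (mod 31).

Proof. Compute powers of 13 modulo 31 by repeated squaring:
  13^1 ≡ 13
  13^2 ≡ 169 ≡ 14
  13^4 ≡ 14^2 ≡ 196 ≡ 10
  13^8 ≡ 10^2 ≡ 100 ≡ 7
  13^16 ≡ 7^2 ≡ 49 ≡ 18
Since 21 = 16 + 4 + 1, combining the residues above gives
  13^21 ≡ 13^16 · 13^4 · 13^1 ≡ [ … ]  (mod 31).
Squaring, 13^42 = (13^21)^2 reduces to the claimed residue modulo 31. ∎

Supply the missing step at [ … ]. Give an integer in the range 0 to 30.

15

13^16 · 13^4 · 13^1 ≡ 18 · 10 · 13 = 2340.
2340 mod 31 = 15, so 13^21 ≡ 15 (mod 31).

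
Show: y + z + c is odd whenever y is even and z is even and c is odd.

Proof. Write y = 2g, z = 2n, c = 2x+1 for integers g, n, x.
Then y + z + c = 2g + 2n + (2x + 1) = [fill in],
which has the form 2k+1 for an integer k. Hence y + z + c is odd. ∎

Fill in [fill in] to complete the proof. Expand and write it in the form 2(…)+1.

2(g + n + x) + 1

2g + 2n + (2x + 1) = 2g + 2n + 2x + 1
= 2(g + n + x) + 1.
Since g + n + x is an integer, the sum is of the form 2k+1 for an integer k.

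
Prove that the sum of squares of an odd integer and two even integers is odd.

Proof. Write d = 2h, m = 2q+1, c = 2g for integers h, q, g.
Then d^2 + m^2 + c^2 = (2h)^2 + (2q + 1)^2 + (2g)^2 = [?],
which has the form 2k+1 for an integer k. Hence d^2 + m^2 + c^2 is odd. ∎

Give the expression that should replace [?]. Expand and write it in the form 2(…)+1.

(2h)^2 + (2q + 1)^2 + (2g)^2 = 4g^2 + 4h^2 + 4q^2 + 4q + 1
= 2(2g^2 + 2h^2 + 2q^2 + 2q) + 1.
Since 2g^2 + 2h^2 + 2q^2 + 2q is an integer, the sum of squares is of the form 2k+1 for an integer k.

2(2g^2 + 2h^2 + 2q^2 + 2q) + 1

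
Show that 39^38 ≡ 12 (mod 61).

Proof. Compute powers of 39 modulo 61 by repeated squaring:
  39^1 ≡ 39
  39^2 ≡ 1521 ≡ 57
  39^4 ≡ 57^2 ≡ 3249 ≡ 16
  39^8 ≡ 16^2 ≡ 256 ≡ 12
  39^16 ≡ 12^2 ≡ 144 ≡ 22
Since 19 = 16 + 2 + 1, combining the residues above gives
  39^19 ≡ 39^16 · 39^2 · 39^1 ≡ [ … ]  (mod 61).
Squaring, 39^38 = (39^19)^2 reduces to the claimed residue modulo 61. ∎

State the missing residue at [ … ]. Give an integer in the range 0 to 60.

39^16 · 39^2 · 39^1 ≡ 22 · 57 · 39 = 48906.
48906 mod 61 = 45, so 39^19 ≡ 45 (mod 61).

45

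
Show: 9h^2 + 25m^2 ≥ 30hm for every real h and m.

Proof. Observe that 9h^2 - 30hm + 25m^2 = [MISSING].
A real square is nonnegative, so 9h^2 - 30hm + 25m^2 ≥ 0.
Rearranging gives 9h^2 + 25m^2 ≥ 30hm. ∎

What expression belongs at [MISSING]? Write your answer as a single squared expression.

(3h - 5m)^2

The leading and trailing coefficients are 3^2 and 5^2, and 30 = 2·3·5, so the trinomial is (3h - 5m)^2.
Hence 9h^2 - 30hm + 25m^2 ≥ 0.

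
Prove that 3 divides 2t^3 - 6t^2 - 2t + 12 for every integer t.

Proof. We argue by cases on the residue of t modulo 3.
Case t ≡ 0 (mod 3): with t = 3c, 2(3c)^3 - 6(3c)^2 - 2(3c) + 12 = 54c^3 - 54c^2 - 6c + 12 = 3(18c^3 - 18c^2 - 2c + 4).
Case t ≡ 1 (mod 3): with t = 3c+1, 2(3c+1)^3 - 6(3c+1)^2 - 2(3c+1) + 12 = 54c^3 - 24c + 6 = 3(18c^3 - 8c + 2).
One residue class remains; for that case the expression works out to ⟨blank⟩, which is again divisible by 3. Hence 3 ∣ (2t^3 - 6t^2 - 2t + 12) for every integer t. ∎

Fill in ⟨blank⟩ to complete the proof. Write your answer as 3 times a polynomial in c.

The residues treated are {0, 1}, so the missing case is t ≡ 2 (mod 3); write t = 3c+2.
Then 2(3c+2)^3 - 6(3c+2)^2 - 2(3c+2) + 12 = 54c^3 + 54c^2 - 6c = 3(18c^3 + 18c^2 - 2c).

3(18c^3 + 18c^2 - 2c)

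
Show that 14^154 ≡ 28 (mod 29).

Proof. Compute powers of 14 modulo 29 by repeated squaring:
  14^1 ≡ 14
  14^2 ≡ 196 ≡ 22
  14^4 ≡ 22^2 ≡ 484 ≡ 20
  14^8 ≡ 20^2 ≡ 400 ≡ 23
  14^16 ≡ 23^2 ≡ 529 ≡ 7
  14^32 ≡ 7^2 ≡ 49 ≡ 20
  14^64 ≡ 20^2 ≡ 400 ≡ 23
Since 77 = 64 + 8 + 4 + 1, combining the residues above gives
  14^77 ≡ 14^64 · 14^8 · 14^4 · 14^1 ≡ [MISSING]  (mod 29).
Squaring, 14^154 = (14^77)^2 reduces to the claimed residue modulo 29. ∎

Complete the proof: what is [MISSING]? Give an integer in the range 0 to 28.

14^64 · 14^8 · 14^4 · 14^1 ≡ 23 · 23 · 20 · 14 = 148120.
148120 mod 29 = 17, so 14^77 ≡ 17 (mod 29).

17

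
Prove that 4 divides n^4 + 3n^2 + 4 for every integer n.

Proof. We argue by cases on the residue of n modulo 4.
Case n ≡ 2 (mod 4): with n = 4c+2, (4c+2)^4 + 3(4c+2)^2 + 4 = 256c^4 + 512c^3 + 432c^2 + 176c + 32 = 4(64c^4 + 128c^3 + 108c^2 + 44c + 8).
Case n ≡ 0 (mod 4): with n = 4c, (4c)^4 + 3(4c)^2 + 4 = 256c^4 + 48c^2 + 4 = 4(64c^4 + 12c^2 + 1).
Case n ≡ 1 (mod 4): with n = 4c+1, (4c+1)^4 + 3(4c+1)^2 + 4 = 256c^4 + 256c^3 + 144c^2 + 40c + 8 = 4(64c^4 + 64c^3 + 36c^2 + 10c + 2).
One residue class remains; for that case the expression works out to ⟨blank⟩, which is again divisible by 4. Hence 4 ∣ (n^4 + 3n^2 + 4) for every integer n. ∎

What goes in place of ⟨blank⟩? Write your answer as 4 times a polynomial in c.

4(64c^4 + 192c^3 + 228c^2 + 126c + 28)

The residues treated are {2, 0, 1}, so the missing case is n ≡ 3 (mod 4); write n = 4c+3.
Then (4c+3)^4 + 3(4c+3)^2 + 4 = 256c^4 + 768c^3 + 912c^2 + 504c + 112 = 4(64c^4 + 192c^3 + 228c^2 + 126c + 28).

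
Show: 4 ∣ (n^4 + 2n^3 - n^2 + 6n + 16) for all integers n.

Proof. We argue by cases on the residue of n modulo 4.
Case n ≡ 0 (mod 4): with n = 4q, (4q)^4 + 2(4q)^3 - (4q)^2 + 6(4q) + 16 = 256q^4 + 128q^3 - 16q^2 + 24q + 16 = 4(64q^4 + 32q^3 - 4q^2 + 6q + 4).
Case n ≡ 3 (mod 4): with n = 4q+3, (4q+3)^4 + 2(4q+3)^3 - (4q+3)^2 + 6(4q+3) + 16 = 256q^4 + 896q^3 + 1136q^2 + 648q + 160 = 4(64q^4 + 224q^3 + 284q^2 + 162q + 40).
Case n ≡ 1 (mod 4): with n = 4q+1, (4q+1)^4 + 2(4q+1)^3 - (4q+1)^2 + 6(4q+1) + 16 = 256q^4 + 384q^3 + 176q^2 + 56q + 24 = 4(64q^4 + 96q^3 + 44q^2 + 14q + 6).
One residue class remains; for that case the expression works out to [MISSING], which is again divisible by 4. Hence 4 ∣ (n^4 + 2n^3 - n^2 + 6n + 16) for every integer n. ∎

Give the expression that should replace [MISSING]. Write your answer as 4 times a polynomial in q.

4(64q^4 + 160q^3 + 140q^2 + 58q + 14)

Only n ≡ 2 (mod 4) is unaccounted for. Put n = 4q+2:
(4q+2)^4 + 2(4q+2)^3 - (4q+2)^2 + 6(4q+2) + 16 expands to 256q^4 + 640q^3 + 560q^2 + 232q + 56,
and factoring out 4 leaves 4(64q^4 + 160q^3 + 140q^2 + 58q + 14).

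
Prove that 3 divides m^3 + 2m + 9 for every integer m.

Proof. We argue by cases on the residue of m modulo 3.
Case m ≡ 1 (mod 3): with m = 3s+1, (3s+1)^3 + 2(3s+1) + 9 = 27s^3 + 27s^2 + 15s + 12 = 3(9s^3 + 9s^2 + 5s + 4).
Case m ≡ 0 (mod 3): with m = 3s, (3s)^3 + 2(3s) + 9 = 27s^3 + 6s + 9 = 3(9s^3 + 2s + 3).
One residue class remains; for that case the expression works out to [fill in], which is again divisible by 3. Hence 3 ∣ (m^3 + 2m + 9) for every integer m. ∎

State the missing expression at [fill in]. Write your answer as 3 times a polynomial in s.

Only m ≡ 2 (mod 3) is unaccounted for. Put m = 3s+2:
(3s+2)^3 + 2(3s+2) + 9 expands to 27s^3 + 54s^2 + 42s + 21,
and factoring out 3 leaves 3(9s^3 + 18s^2 + 14s + 7).

3(9s^3 + 18s^2 + 14s + 7)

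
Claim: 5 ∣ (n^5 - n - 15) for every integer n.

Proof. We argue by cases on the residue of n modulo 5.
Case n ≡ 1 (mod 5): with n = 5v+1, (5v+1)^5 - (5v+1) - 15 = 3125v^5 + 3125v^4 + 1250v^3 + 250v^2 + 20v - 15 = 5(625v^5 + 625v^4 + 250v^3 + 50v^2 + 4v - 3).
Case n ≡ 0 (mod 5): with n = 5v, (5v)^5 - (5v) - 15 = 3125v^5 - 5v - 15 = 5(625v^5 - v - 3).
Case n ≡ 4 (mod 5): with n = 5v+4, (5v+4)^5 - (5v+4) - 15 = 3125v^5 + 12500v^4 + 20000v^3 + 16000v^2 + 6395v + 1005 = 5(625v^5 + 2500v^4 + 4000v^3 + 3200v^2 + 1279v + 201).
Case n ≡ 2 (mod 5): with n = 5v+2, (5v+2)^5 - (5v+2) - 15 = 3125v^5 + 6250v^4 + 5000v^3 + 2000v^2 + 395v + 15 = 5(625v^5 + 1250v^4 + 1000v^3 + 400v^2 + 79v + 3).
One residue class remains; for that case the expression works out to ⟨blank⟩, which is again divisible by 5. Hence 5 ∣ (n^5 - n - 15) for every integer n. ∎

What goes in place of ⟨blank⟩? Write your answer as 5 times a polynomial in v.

5(625v^5 + 1875v^4 + 2250v^3 + 1350v^2 + 404v + 45)

Only n ≡ 3 (mod 5) is unaccounted for. Put n = 5v+3:
(5v+3)^5 - (5v+3) - 15 expands to 3125v^5 + 9375v^4 + 11250v^3 + 6750v^2 + 2020v + 225,
and factoring out 5 leaves 5(625v^5 + 1875v^4 + 2250v^3 + 1350v^2 + 404v + 45).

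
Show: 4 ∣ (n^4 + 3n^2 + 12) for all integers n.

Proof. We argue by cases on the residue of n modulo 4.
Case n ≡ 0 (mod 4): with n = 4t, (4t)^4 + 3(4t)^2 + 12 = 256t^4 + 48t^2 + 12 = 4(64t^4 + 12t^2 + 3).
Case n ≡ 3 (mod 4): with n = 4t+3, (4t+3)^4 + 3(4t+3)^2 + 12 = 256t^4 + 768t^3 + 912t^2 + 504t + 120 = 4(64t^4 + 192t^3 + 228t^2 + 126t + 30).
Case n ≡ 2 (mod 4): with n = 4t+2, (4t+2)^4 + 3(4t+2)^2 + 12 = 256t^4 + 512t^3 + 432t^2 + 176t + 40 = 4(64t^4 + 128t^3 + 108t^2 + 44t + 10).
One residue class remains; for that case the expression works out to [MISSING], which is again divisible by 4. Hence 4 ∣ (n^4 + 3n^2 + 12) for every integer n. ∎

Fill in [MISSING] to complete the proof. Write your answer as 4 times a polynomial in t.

The residues treated are {0, 3, 2}, so the missing case is n ≡ 1 (mod 4); write n = 4t+1.
Then (4t+1)^4 + 3(4t+1)^2 + 12 = 256t^4 + 256t^3 + 144t^2 + 40t + 16 = 4(64t^4 + 64t^3 + 36t^2 + 10t + 4).

4(64t^4 + 64t^3 + 36t^2 + 10t + 4)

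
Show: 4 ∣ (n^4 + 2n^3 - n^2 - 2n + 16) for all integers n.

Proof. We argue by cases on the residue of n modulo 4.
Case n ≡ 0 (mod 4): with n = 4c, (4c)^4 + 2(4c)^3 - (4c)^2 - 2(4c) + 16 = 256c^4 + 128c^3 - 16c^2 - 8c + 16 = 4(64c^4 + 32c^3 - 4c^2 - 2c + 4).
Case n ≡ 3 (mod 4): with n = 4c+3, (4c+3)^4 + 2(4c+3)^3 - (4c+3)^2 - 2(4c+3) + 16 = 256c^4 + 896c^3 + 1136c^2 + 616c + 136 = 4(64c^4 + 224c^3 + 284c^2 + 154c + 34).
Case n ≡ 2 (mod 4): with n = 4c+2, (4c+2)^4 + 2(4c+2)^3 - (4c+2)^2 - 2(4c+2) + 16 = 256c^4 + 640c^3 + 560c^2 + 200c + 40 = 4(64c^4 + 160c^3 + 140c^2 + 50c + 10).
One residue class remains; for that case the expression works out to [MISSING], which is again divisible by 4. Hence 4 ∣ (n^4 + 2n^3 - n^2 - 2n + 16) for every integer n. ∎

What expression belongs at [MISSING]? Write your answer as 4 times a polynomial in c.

The residues treated are {0, 3, 2}, so the missing case is n ≡ 1 (mod 4); write n = 4c+1.
Then (4c+1)^4 + 2(4c+1)^3 - (4c+1)^2 - 2(4c+1) + 16 = 256c^4 + 384c^3 + 176c^2 + 24c + 16 = 4(64c^4 + 96c^3 + 44c^2 + 6c + 4).

4(64c^4 + 96c^3 + 44c^2 + 6c + 4)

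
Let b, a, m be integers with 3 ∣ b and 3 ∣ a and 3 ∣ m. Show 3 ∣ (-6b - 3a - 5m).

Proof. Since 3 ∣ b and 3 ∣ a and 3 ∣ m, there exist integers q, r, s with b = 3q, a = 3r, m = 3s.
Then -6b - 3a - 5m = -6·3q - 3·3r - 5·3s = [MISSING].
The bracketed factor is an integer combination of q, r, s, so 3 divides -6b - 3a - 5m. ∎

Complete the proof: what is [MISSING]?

Each term has a factor of 3: -6·3q - 3·3r - 5·3s = 3·(-6q - 3r - 5s).
Since -6q - 3r - 5s is an integer, 3 ∣ (-6b - 3a - 5m).

3(-6q - 3r - 5s)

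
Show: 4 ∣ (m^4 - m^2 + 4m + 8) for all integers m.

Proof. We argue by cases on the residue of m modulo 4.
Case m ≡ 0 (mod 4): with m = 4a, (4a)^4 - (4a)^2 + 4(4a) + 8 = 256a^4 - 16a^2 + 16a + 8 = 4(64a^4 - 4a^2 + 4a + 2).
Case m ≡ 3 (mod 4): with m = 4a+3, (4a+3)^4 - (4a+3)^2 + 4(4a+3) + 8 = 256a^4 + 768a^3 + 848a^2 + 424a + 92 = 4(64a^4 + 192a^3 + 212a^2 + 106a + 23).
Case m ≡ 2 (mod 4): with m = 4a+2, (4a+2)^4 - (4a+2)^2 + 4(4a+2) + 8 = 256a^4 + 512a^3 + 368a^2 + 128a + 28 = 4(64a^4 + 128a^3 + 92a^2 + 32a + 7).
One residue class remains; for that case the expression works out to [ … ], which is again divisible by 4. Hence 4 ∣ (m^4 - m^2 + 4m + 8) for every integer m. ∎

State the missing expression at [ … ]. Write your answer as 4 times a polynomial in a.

4(64a^4 + 64a^3 + 20a^2 + 6a + 3)

Only m ≡ 1 (mod 4) is unaccounted for. Put m = 4a+1:
(4a+1)^4 - (4a+1)^2 + 4(4a+1) + 8 expands to 256a^4 + 256a^3 + 80a^2 + 24a + 12,
and factoring out 4 leaves 4(64a^4 + 64a^3 + 20a^2 + 6a + 3).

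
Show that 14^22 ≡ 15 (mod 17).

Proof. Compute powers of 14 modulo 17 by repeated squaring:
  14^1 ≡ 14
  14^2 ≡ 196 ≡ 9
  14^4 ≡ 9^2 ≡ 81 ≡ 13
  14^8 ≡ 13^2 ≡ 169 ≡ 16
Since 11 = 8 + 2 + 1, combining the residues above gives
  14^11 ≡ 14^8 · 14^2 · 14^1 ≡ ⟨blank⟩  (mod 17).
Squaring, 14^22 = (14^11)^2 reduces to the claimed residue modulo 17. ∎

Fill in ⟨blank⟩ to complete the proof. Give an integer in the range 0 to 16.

14^8 · 14^2 · 14^1 ≡ 16 · 9 · 14 = 2016.
2016 mod 17 = 10, so 14^11 ≡ 10 (mod 17).

10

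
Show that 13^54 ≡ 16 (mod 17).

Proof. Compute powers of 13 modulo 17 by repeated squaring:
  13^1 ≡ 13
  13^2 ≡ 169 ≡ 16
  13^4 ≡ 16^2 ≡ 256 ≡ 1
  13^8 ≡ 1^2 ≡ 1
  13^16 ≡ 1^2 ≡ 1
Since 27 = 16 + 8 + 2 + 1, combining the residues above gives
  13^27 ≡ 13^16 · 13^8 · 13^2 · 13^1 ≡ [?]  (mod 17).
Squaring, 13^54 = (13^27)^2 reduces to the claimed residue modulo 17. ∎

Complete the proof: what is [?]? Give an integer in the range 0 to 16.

Multiply the listed residues: 1 · 1 · 16 · 13 = 1 → 16 → 208.
Reducing modulo 17: 208 = 12·17 + 4, so 13^27 ≡ 4.

4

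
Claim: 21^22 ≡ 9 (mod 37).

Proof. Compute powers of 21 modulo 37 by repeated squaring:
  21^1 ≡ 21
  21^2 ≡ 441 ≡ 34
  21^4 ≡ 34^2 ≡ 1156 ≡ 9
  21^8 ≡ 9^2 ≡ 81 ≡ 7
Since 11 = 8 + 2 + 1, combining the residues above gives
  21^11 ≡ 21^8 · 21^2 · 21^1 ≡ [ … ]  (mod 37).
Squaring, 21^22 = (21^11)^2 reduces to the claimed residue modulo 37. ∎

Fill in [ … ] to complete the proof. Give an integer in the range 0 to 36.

Multiply the listed residues: 7 · 34 · 21 = 238 → 4998.
Reducing modulo 37: 4998 = 135·37 + 3, so 21^11 ≡ 3.

3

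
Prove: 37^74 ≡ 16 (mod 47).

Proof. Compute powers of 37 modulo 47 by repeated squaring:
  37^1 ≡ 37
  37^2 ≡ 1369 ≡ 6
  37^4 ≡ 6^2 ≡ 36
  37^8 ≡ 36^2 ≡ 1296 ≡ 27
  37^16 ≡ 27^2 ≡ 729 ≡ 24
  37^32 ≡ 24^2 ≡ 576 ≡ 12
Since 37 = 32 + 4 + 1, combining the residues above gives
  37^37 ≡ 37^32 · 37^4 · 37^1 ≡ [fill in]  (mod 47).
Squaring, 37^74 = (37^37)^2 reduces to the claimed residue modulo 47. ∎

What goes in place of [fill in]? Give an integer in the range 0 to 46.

4

Multiply the listed residues: 12 · 36 · 37 = 432 → 15984.
Reducing modulo 47: 15984 = 340·47 + 4, so 37^37 ≡ 4.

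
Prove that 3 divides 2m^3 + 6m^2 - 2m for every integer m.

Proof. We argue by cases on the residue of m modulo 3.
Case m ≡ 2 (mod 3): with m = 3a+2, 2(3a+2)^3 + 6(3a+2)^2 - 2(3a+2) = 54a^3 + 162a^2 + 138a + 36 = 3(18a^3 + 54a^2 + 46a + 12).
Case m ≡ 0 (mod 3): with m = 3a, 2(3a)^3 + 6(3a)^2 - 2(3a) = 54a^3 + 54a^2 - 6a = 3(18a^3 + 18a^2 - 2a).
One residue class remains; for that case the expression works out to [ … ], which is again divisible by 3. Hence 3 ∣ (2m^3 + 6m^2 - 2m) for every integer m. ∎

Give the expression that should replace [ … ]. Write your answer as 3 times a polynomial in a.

3(18a^3 + 36a^2 + 16a + 2)

The residues treated are {2, 0}, so the missing case is m ≡ 1 (mod 3); write m = 3a+1.
Then 2(3a+1)^3 + 6(3a+1)^2 - 2(3a+1) = 54a^3 + 108a^2 + 48a + 6 = 3(18a^3 + 36a^2 + 16a + 2).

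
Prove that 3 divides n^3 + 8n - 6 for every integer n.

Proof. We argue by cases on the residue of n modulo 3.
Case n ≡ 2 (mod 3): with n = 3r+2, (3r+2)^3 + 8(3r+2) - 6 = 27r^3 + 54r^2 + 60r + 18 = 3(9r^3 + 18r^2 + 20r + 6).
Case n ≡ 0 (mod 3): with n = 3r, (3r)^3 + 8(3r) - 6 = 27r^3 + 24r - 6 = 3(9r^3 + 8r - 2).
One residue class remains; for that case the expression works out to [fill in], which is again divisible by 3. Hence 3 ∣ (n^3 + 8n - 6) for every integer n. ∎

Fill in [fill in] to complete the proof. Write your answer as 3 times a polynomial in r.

Only n ≡ 1 (mod 3) is unaccounted for. Put n = 3r+1:
(3r+1)^3 + 8(3r+1) - 6 expands to 27r^3 + 27r^2 + 33r + 3,
and factoring out 3 leaves 3(9r^3 + 9r^2 + 11r + 1).

3(9r^3 + 9r^2 + 11r + 1)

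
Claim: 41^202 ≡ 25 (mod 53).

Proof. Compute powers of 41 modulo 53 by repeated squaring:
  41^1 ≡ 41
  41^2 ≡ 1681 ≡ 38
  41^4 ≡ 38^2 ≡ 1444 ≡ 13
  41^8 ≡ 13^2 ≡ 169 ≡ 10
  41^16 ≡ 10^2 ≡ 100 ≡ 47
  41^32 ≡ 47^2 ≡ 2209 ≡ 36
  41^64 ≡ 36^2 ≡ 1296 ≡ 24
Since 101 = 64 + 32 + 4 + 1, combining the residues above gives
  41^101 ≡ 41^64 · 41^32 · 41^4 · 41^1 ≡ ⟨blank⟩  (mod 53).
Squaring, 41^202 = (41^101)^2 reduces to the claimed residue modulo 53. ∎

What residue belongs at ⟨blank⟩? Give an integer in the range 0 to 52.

41^64 · 41^32 · 41^4 · 41^1 ≡ 24 · 36 · 13 · 41 = 460512.
460512 mod 53 = 48, so 41^101 ≡ 48 (mod 53).

48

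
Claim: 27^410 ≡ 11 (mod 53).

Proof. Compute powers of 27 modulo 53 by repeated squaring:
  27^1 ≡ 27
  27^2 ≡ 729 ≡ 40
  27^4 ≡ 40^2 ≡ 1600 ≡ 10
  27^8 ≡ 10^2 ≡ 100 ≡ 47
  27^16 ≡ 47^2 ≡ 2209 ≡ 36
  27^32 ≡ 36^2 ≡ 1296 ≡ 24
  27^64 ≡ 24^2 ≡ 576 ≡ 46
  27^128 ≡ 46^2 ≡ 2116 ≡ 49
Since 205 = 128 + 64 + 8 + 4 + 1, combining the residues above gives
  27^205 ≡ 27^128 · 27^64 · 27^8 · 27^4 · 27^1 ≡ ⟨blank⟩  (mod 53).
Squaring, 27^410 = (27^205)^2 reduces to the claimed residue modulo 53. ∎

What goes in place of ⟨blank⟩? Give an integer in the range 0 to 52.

Multiply the listed residues: 49 · 46 · 47 · 10 · 27 = 2254 → 105938 → 1059380 → 28603260.
Reducing modulo 53: 28603260 = 539684·53 + 8, so 27^205 ≡ 8.

8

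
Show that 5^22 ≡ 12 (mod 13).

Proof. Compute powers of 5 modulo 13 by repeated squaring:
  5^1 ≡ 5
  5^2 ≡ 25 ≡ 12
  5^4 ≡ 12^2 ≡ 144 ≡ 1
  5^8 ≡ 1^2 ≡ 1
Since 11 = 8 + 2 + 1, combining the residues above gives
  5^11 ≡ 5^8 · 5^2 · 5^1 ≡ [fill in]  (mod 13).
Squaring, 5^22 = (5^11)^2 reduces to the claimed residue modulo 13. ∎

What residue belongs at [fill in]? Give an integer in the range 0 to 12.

8

Multiply the listed residues: 1 · 12 · 5 = 12 → 60.
Reducing modulo 13: 60 = 4·13 + 8, so 5^11 ≡ 8.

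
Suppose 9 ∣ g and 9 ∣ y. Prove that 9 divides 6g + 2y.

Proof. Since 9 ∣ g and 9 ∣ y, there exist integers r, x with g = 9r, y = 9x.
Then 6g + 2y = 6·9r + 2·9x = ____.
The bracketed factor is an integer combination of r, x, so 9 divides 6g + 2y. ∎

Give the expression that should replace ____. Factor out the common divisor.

Each term has a factor of 9: 6·9r + 2·9x = 9·(6r + 2x).
Since 6r + 2x is an integer, 9 ∣ (6g + 2y).

9(6r + 2x)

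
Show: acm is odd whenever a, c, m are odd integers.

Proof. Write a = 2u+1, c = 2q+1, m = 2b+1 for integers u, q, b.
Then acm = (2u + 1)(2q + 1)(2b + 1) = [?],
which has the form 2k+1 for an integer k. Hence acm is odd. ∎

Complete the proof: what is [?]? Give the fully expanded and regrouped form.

Expanding: (2u + 1)(2q + 1)(2b + 1) = 8bqu + 4bq + 4bu + 2b + 4qu + 2q + 2u + 1.
Every term except the constant is even, so this is 2(4bqu + 2bq + 2bu + b + 2qu + q + u) + 1,
and 4bqu + 2bq + 2bu + b + 2qu + q + u ∈ ℤ gives the required form.

2(4bqu + 2bq + 2bu + b + 2qu + q + u) + 1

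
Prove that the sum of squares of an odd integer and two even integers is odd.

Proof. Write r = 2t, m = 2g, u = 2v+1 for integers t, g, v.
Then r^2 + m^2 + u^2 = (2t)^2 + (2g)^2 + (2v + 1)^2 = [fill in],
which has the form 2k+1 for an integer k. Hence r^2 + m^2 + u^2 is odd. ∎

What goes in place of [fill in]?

(2t)^2 + (2g)^2 + (2v + 1)^2 = 4g^2 + 4t^2 + 4v^2 + 4v + 1
= 2(2g^2 + 2t^2 + 2v^2 + 2v) + 1.
Since 2g^2 + 2t^2 + 2v^2 + 2v is an integer, the sum of squares is of the form 2k+1 for an integer k.

2(2g^2 + 2t^2 + 2v^2 + 2v) + 1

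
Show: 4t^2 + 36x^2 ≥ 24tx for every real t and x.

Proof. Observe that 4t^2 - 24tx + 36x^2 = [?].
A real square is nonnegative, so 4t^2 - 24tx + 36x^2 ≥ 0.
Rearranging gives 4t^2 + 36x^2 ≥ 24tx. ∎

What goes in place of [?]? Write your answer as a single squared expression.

(2t - 6x)^2

The leading and trailing coefficients are 2^2 and 6^2, and 24 = 2·2·6, so the trinomial is (2t - 6x)^2.
Hence 4t^2 - 24tx + 36x^2 ≥ 0.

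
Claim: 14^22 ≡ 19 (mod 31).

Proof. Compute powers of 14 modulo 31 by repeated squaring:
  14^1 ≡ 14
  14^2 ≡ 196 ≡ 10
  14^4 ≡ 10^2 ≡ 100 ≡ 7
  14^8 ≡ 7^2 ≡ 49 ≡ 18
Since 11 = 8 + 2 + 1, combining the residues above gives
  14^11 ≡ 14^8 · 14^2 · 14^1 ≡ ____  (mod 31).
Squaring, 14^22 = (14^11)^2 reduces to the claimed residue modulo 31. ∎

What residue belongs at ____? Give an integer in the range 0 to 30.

9

Multiply the listed residues: 18 · 10 · 14 = 180 → 2520.
Reducing modulo 31: 2520 = 81·31 + 9, so 14^11 ≡ 9.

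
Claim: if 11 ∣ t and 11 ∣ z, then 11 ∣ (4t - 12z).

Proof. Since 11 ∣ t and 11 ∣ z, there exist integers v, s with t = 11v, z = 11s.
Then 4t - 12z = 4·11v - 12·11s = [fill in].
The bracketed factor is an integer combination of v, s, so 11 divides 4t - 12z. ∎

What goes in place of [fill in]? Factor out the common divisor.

11(-12s + 4v)

Pull the common 11 out of every term: 4·11v - 12·11s = 11(-12s + 4v).
-12s + 4v is an integer, which exhibits the divisibility.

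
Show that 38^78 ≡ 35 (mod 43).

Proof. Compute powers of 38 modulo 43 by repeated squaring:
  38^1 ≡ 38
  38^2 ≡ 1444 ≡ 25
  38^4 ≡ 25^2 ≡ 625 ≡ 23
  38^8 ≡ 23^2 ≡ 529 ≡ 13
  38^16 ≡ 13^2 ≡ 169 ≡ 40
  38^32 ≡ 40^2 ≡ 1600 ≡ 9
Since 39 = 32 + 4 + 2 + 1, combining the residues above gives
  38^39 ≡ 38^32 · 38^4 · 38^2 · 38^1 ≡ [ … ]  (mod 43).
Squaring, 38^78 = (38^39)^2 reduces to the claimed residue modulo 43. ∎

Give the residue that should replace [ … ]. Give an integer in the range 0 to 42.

38^32 · 38^4 · 38^2 · 38^1 ≡ 9 · 23 · 25 · 38 = 196650.
196650 mod 43 = 11, so 38^39 ≡ 11 (mod 43).

11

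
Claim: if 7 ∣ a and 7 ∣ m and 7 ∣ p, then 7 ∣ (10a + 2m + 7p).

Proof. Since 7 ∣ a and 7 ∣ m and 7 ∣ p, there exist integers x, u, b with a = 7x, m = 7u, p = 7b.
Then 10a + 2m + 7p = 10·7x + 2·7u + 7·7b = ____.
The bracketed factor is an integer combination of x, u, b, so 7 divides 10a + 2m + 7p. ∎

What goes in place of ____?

Each term has a factor of 7: 10·7x + 2·7u + 7·7b = 7·(7b + 2u + 10x).
Since 7b + 2u + 10x is an integer, 7 ∣ (10a + 2m + 7p).

7(7b + 2u + 10x)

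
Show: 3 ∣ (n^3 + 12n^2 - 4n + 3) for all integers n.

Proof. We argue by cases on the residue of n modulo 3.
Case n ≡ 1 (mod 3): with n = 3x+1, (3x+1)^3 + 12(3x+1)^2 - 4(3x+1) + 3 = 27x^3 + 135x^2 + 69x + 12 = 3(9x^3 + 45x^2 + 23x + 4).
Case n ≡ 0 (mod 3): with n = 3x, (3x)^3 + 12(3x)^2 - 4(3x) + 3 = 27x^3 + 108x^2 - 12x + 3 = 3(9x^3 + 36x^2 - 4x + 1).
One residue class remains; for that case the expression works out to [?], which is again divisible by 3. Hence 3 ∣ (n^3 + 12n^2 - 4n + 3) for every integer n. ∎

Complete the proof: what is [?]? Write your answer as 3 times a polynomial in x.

The residues treated are {1, 0}, so the missing case is n ≡ 2 (mod 3); write n = 3x+2.
Then (3x+2)^3 + 12(3x+2)^2 - 4(3x+2) + 3 = 27x^3 + 162x^2 + 168x + 51 = 3(9x^3 + 54x^2 + 56x + 17).

3(9x^3 + 54x^2 + 56x + 17)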